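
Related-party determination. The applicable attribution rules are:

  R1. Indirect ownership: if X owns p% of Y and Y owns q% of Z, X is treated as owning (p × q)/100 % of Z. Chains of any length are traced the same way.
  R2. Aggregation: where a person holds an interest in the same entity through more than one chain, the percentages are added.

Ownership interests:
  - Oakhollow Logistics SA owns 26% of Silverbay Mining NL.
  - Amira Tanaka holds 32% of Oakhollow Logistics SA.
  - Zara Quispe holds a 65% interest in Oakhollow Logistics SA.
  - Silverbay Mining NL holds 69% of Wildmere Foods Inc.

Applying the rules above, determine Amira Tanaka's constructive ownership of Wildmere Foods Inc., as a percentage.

Chain via Oakhollow Logistics SA → Silverbay Mining NL (R1): 32% × 26% × 69% = 5.7408% of Wildmere Foods Inc.

5.7408%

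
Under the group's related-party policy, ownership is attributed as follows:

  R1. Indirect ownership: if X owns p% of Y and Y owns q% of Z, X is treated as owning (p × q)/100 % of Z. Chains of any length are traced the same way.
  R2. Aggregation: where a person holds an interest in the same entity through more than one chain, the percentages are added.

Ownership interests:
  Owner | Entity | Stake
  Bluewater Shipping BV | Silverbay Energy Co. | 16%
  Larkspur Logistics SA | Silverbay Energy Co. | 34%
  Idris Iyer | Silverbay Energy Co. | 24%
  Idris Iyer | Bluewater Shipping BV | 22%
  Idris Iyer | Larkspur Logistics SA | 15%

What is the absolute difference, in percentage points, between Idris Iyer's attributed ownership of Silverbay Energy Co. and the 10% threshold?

Chain via Bluewater Shipping BV (R1): 22% × 16% = 3.52% of Silverbay Energy Co.
Chain via Larkspur Logistics SA (R1): 15% × 34% = 5.1% of Silverbay Energy Co.
Direct interest in Silverbay Energy Co: 24%.
Aggregating (R2): 3.52% + 5.1% + 24% = 32.62%.
32.62% exceeds the 10% threshold by 22.62 percentage points.

22.62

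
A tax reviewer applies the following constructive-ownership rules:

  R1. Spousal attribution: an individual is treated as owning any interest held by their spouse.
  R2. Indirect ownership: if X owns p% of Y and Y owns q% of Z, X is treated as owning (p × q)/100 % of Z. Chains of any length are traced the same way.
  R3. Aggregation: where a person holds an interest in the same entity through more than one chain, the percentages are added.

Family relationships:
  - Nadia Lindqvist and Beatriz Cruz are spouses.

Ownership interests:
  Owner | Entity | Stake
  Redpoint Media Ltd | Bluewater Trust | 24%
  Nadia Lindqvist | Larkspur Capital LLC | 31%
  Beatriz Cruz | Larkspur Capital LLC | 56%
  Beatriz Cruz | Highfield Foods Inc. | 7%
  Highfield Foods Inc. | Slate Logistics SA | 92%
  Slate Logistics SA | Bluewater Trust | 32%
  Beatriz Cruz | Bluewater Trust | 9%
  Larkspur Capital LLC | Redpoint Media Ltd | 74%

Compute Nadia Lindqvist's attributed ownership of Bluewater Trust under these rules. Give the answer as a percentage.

By spousal attribution (R1), Nadia Lindqvist is treated as also owning Beatriz Cruz's interest in Larkspur Capital LLC, giving 31% + 56% = 87%.
By spousal attribution (R1), Nadia Lindqvist is treated as owning Beatriz Cruz's 7% interest in Highfield Foods Inc.
By spousal attribution (R1), Nadia Lindqvist is treated as owning Beatriz Cruz's 9% interest in Bluewater Trust.
Chain via Larkspur Capital LLC → Redpoint Media Ltd (R2): 87% × 74% × 24% = 15.4512% of Bluewater Trust.
Chain via Highfield Foods Inc. → Slate Logistics SA (R2): 7% × 92% × 32% = 2.0608% of Bluewater Trust.
Direct interest in Bluewater Trust: 9%.
Aggregating (R3): 15.4512% + 2.0608% + 9% = 26.512%.

26.512%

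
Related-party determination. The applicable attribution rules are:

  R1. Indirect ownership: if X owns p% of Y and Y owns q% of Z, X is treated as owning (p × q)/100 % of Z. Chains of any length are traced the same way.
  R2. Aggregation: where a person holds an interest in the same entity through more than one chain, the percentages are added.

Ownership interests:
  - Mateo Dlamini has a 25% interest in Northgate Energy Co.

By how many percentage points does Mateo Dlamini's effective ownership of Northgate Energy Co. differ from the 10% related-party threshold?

15

Direct interest in Northgate Energy Co: 25%.
25% exceeds the 10% threshold by 15 percentage points.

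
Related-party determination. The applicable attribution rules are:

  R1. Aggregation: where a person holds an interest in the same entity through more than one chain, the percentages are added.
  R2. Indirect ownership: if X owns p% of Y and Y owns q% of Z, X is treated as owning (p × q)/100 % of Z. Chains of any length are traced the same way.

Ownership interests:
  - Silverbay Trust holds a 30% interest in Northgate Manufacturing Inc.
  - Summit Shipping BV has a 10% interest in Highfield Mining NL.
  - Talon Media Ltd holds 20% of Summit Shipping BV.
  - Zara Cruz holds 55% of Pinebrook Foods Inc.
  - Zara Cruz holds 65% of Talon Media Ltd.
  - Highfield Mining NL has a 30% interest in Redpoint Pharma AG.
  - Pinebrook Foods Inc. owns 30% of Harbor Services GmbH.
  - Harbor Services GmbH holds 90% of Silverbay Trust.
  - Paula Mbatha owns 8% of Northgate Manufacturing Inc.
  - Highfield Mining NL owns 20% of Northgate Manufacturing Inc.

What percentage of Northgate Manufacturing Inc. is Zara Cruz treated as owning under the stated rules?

Chain via Pinebrook Foods Inc. → Harbor Services GmbH → Silverbay Trust (R2): 55% × 30% × 90% × 30% = 4.455% of Northgate Manufacturing Inc.
Chain via Talon Media Ltd → Summit Shipping BV → Highfield Mining NL (R2): 65% × 20% × 10% × 20% = 0.26% of Northgate Manufacturing Inc.
Aggregating (R1): 4.455% + 0.26% = 4.715%.

4.715%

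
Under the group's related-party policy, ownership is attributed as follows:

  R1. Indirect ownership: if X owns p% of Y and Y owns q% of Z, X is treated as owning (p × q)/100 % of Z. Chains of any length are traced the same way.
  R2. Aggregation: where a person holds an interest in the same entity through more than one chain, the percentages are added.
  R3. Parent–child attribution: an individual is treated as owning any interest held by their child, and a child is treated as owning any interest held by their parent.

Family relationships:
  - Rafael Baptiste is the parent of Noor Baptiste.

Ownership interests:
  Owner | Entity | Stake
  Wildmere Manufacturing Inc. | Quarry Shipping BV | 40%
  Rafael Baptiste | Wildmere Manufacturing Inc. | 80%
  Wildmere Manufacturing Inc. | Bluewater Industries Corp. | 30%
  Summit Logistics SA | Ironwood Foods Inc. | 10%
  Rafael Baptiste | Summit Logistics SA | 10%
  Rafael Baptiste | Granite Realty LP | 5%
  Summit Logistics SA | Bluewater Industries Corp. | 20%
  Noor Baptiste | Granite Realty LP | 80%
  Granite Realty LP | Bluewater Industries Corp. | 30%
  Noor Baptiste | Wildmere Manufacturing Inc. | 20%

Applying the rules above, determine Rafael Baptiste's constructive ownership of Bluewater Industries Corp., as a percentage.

By parent–child attribution (R3), Rafael Baptiste is treated as also owning Noor Baptiste's interest in Granite Realty LP, giving 5% + 80% = 85%.
By parent–child attribution (R3), Rafael Baptiste is treated as also owning Noor Baptiste's interest in Wildmere Manufacturing Inc, giving 80% + 20% = 100%.
Chain via Granite Realty LP (R1): 85% × 30% = 25.5% of Bluewater Industries Corp.
Chain via Wildmere Manufacturing Inc. (R1): 100% × 30% = 30% of Bluewater Industries Corp.
Chain via Summit Logistics SA (R1): 10% × 20% = 2% of Bluewater Industries Corp.
Aggregating (R2): 25.5% + 30% + 2% = 57.5%.

57.5%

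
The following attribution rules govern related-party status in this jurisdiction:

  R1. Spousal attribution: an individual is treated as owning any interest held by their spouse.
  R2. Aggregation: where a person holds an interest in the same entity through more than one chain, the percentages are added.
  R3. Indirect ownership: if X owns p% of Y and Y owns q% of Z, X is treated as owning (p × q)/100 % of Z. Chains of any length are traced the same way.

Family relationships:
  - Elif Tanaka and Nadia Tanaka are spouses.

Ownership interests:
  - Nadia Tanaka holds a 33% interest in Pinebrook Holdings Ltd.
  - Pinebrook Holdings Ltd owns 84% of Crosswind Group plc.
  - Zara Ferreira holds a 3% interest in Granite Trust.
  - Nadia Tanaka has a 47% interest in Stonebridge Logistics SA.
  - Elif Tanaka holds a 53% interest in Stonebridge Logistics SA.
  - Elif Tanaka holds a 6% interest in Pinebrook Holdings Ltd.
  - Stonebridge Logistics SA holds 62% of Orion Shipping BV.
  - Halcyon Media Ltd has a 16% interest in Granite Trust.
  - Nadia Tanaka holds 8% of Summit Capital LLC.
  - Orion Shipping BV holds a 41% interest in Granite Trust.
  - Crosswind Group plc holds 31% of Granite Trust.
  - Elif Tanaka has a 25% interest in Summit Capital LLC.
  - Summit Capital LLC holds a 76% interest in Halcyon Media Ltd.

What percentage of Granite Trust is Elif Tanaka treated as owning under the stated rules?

39.5884%

By spousal attribution (R1), Elif Tanaka is treated as also owning Nadia Tanaka's interest in Summit Capital LLC, giving 25% + 8% = 33%.
By spousal attribution (R1), Elif Tanaka is treated as also owning Nadia Tanaka's interest in Stonebridge Logistics SA, giving 53% + 47% = 100%.
By spousal attribution (R1), Elif Tanaka is treated as also owning Nadia Tanaka's interest in Pinebrook Holdings Ltd, giving 6% + 33% = 39%.
Chain via Summit Capital LLC → Halcyon Media Ltd (R3): 33% × 76% × 16% = 4.0128% of Granite Trust.
Chain via Stonebridge Logistics SA → Orion Shipping BV (R3): 100% × 62% × 41% = 25.42% of Granite Trust.
Chain via Pinebrook Holdings Ltd → Crosswind Group plc (R3): 39% × 84% × 31% = 10.1556% of Granite Trust.
Aggregating (R2): 4.0128% + 25.42% + 10.1556% = 39.5884%.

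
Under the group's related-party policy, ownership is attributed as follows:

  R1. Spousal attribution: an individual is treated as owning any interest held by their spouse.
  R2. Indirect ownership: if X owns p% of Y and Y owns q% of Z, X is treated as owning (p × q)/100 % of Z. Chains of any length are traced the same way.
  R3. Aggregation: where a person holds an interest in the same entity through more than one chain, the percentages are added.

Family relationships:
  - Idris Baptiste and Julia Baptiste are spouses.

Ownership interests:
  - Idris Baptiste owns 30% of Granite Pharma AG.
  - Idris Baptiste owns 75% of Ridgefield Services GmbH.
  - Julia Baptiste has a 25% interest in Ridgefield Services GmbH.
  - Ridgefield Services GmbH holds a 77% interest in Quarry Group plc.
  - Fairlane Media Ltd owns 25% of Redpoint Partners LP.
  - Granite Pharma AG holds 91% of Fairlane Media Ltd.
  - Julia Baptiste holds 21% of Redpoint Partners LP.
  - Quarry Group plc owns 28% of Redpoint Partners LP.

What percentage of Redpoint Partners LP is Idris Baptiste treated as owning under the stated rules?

49.385%

By spousal attribution (R1), Idris Baptiste is treated as also owning Julia Baptiste's interest in Ridgefield Services GmbH, giving 75% + 25% = 100%.
By spousal attribution (R1), Idris Baptiste is treated as owning Julia Baptiste's 21% interest in Redpoint Partners LP.
Chain via Granite Pharma AG → Fairlane Media Ltd (R2): 30% × 91% × 25% = 6.825% of Redpoint Partners LP.
Chain via Ridgefield Services GmbH → Quarry Group plc (R2): 100% × 77% × 28% = 21.56% of Redpoint Partners LP.
Direct interest in Redpoint Partners LP: 21%.
Aggregating (R3): 6.825% + 21.56% + 21% = 49.385%.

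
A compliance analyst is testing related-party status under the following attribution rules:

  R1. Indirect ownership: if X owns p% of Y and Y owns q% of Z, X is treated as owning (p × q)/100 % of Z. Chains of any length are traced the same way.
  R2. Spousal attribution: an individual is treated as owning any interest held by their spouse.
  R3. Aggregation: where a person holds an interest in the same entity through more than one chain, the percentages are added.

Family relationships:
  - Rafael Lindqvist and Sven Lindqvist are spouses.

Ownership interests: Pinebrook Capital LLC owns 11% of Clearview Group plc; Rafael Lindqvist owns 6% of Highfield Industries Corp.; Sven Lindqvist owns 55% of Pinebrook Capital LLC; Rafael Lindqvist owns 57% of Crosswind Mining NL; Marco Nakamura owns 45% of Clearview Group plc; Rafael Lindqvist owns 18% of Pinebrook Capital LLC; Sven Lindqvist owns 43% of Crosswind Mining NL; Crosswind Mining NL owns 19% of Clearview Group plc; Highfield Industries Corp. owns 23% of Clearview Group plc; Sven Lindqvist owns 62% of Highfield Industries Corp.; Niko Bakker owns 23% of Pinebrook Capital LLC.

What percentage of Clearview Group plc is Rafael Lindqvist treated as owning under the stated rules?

By spousal attribution (R2), Rafael Lindqvist is treated as also owning Sven Lindqvist's interest in Highfield Industries Corp, giving 6% + 62% = 68%.
By spousal attribution (R2), Rafael Lindqvist is treated as also owning Sven Lindqvist's interest in Crosswind Mining NL, giving 57% + 43% = 100%.
By spousal attribution (R2), Rafael Lindqvist is treated as also owning Sven Lindqvist's interest in Pinebrook Capital LLC, giving 18% + 55% = 73%.
Chain via Highfield Industries Corp. (R1): 68% × 23% = 15.64% of Clearview Group plc.
Chain via Crosswind Mining NL (R1): 100% × 19% = 19% of Clearview Group plc.
Chain via Pinebrook Capital LLC (R1): 73% × 11% = 8.03% of Clearview Group plc.
Aggregating (R3): 15.64% + 19% + 8.03% = 42.67%.

42.67%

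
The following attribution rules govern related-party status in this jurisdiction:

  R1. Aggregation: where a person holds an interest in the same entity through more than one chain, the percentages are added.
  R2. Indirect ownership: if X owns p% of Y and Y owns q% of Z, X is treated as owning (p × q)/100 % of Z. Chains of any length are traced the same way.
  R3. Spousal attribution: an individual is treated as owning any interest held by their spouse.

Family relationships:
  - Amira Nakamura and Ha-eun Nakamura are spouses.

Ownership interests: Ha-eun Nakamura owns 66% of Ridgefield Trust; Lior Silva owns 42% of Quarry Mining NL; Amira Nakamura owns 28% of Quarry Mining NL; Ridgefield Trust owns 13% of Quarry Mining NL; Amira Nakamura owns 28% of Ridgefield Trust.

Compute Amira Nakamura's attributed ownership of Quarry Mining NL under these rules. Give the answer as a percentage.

40.22%

By spousal attribution (R3), Amira Nakamura is treated as also owning Ha-eun Nakamura's interest in Ridgefield Trust, giving 28% + 66% = 94%.
Chain via Ridgefield Trust (R2): 94% × 13% = 12.22% of Quarry Mining NL.
Direct interest in Quarry Mining NL: 28%.
Aggregating (R1): 12.22% + 28% = 40.22%.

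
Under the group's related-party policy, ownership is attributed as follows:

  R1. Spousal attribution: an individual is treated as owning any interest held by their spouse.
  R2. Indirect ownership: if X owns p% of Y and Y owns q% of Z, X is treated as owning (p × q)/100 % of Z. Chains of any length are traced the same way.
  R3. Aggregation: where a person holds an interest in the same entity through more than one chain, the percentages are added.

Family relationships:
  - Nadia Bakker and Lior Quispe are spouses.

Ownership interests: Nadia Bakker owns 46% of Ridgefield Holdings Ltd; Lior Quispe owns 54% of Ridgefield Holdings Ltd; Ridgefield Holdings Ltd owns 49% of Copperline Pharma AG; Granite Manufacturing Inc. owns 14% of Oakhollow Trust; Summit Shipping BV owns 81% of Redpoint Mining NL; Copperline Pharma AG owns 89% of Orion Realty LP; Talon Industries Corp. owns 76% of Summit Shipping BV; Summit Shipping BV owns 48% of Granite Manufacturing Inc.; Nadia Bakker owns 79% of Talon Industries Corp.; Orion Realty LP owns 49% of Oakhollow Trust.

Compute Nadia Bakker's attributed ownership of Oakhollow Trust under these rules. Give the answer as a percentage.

25.403588%

By spousal attribution (R1), Nadia Bakker is treated as also owning Lior Quispe's interest in Ridgefield Holdings Ltd, giving 46% + 54% = 100%.
Chain via Ridgefield Holdings Ltd → Copperline Pharma AG → Orion Realty LP (R2): 100% × 49% × 89% × 49% = 21.3689% of Oakhollow Trust.
Chain via Talon Industries Corp. → Summit Shipping BV → Granite Manufacturing Inc. (R2): 79% × 76% × 48% × 14% = 4.034688% of Oakhollow Trust.
Aggregating (R3): 21.3689% + 4.034688% = 25.403588%.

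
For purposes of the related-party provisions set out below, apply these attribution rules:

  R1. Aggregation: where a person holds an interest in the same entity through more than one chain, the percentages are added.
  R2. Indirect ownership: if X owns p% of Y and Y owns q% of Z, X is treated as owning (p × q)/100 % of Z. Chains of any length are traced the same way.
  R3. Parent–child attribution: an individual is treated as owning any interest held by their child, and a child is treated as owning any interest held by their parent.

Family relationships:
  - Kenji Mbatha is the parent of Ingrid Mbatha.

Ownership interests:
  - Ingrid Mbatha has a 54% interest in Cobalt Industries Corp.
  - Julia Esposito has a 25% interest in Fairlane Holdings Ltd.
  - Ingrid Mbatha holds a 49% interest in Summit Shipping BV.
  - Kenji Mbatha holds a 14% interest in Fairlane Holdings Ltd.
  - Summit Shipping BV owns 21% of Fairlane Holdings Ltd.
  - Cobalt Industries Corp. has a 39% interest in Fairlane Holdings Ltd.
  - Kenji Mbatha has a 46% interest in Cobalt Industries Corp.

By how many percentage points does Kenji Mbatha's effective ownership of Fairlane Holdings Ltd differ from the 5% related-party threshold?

By parent–child attribution (R3), Kenji Mbatha is treated as also owning Ingrid Mbatha's interest in Cobalt Industries Corp, giving 46% + 54% = 100%.
By parent–child attribution (R3), Kenji Mbatha is treated as owning Ingrid Mbatha's 49% interest in Summit Shipping BV.
Chain via Cobalt Industries Corp. (R2): 100% × 39% = 39% of Fairlane Holdings Ltd.
Direct interest in Fairlane Holdings Ltd: 14%.
Chain via Summit Shipping BV (R2): 49% × 21% = 10.29% of Fairlane Holdings Ltd.
Aggregating (R1): 39% + 14% + 10.29% = 63.29%.
63.29% exceeds the 5% threshold by 58.29 percentage points.

58.29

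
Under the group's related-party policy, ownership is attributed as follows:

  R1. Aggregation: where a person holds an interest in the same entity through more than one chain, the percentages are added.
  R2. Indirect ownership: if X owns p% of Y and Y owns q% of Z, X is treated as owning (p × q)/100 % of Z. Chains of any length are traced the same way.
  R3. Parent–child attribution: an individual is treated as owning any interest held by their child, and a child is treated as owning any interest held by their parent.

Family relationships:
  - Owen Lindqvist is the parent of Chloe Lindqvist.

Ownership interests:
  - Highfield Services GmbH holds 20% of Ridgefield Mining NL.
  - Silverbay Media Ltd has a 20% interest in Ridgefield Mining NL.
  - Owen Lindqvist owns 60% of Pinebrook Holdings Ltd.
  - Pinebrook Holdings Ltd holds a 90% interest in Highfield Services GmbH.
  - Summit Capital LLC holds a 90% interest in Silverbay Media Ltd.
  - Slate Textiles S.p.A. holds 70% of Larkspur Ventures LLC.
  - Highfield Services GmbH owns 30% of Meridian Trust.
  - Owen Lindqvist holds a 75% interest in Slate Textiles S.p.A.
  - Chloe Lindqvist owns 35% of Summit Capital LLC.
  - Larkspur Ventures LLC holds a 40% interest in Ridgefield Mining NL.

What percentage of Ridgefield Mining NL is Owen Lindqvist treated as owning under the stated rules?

By parent–child attribution (R3), Owen Lindqvist is treated as owning Chloe Lindqvist's 35% interest in Summit Capital LLC.
Chain via Pinebrook Holdings Ltd → Highfield Services GmbH (R2): 60% × 90% × 20% = 10.8% of Ridgefield Mining NL.
Chain via Slate Textiles S.p.A. → Larkspur Ventures LLC (R2): 75% × 70% × 40% = 21% of Ridgefield Mining NL.
Chain via Summit Capital LLC → Silverbay Media Ltd (R2): 35% × 90% × 20% = 6.3% of Ridgefield Mining NL.
Aggregating (R1): 10.8% + 21% + 6.3% = 38.1%.

38.1%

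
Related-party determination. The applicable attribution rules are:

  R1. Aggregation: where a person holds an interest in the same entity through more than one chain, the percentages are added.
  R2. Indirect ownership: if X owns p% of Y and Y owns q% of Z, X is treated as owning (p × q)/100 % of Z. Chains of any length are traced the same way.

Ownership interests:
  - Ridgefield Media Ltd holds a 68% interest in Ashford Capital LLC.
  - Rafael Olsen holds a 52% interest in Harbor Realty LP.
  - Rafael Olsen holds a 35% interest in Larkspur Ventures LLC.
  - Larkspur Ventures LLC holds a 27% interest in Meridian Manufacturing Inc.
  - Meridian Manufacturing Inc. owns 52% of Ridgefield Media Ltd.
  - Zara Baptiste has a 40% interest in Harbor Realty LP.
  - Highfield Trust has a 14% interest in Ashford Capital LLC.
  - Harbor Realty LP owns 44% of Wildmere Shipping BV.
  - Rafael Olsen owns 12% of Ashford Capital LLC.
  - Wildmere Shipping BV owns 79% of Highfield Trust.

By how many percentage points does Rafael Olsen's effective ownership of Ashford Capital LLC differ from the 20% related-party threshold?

Chain via Harbor Realty LP → Wildmere Shipping BV → Highfield Trust (R2): 52% × 44% × 79% × 14% = 2.530528% of Ashford Capital LLC.
Chain via Larkspur Ventures LLC → Meridian Manufacturing Inc. → Ridgefield Media Ltd (R2): 35% × 27% × 52% × 68% = 3.34152% of Ashford Capital LLC.
Direct interest in Ashford Capital LLC: 12%.
Aggregating (R1): 2.530528% + 3.34152% + 12% = 17.872048%.
17.872048% falls short of the 20% threshold by 2.127952 percentage points.

2.127952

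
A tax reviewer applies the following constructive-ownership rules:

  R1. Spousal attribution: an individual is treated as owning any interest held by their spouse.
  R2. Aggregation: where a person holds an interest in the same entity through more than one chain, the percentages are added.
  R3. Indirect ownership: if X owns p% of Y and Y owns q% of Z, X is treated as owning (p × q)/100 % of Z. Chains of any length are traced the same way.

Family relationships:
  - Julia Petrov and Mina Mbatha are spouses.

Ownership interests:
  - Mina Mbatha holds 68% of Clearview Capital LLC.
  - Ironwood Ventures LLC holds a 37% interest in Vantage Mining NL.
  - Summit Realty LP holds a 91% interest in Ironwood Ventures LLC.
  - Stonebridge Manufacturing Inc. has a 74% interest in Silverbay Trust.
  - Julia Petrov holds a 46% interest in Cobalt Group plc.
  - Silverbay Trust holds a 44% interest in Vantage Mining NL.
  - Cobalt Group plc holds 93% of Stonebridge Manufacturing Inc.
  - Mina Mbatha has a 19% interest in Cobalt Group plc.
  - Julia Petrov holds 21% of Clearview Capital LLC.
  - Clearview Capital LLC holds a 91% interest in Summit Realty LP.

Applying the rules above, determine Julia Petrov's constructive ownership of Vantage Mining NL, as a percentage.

46.951853%

By spousal attribution (R1), Julia Petrov is treated as also owning Mina Mbatha's interest in Cobalt Group plc, giving 46% + 19% = 65%.
By spousal attribution (R1), Julia Petrov is treated as also owning Mina Mbatha's interest in Clearview Capital LLC, giving 21% + 68% = 89%.
Chain via Cobalt Group plc → Stonebridge Manufacturing Inc. → Silverbay Trust (R3): 65% × 93% × 74% × 44% = 19.68252% of Vantage Mining NL.
Chain via Clearview Capital LLC → Summit Realty LP → Ironwood Ventures LLC (R3): 89% × 91% × 91% × 37% = 27.269333% of Vantage Mining NL.
Aggregating (R2): 19.68252% + 27.269333% = 46.951853%.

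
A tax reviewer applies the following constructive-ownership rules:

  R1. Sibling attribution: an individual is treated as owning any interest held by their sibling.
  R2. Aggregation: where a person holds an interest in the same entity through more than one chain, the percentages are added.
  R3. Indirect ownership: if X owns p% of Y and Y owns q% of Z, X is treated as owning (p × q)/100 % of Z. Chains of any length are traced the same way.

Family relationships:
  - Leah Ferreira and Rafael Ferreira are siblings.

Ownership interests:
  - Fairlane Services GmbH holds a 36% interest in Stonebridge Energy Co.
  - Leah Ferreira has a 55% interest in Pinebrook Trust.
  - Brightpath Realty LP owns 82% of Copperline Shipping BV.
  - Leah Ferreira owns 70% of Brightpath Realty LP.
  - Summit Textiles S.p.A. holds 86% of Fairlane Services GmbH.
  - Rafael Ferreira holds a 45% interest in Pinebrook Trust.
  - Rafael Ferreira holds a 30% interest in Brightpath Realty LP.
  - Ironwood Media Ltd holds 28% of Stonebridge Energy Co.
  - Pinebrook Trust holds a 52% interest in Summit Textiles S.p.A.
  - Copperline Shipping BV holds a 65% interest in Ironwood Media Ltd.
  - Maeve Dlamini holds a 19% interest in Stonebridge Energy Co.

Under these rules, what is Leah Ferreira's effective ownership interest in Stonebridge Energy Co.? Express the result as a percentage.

31.0232%

By sibling attribution (R1), Leah Ferreira is treated as also owning Rafael Ferreira's interest in Brightpath Realty LP, giving 70% + 30% = 100%.
By sibling attribution (R1), Leah Ferreira is treated as also owning Rafael Ferreira's interest in Pinebrook Trust, giving 55% + 45% = 100%.
Chain via Brightpath Realty LP → Copperline Shipping BV → Ironwood Media Ltd (R3): 100% × 82% × 65% × 28% = 14.924% of Stonebridge Energy Co.
Chain via Pinebrook Trust → Summit Textiles S.p.A. → Fairlane Services GmbH (R3): 100% × 52% × 86% × 36% = 16.0992% of Stonebridge Energy Co.
Aggregating (R2): 14.924% + 16.0992% = 31.0232%.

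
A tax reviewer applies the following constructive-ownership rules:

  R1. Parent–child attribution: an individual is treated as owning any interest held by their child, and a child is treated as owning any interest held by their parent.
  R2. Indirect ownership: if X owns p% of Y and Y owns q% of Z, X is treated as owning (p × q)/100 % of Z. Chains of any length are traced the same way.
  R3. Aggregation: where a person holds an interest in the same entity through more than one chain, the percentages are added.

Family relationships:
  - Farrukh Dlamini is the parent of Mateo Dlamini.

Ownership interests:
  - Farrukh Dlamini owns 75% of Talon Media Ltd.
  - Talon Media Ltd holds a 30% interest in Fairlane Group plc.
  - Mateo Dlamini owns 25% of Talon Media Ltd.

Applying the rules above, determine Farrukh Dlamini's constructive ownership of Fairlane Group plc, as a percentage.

By parent–child attribution (R1), Farrukh Dlamini is treated as also owning Mateo Dlamini's interest in Talon Media Ltd, giving 75% + 25% = 100%.
Chain via Talon Media Ltd (R2): 100% × 30% = 30% of Fairlane Group plc.

30%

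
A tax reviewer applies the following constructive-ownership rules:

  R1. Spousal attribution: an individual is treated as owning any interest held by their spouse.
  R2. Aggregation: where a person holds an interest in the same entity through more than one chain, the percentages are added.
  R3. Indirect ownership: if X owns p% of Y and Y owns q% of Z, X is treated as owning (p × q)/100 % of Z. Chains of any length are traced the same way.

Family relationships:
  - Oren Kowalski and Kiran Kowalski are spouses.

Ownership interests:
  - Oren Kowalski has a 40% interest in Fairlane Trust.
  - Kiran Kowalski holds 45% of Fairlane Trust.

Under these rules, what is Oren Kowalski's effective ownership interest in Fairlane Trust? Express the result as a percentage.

By spousal attribution (R1), Oren Kowalski is treated as also owning Kiran Kowalski's interest in Fairlane Trust, giving 40% + 45% = 85%.
Direct interest in Fairlane Trust: 85%.

85%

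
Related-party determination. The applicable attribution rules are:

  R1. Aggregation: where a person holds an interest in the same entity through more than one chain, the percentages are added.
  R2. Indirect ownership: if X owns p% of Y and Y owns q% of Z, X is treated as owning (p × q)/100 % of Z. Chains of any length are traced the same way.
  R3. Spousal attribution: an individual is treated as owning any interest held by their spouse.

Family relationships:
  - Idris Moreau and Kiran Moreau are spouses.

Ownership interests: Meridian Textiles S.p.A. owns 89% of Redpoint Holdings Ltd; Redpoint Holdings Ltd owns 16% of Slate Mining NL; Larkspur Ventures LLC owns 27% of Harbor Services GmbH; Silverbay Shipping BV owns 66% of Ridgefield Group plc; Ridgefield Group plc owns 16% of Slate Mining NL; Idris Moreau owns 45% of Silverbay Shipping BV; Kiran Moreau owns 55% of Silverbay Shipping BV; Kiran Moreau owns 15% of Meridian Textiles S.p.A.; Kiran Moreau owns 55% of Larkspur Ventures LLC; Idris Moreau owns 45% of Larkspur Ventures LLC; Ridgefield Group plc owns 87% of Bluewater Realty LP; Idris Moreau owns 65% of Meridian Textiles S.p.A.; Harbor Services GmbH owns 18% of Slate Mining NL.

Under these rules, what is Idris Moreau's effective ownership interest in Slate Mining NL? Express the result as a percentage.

By spousal attribution (R3), Idris Moreau is treated as also owning Kiran Moreau's interest in Larkspur Ventures LLC, giving 45% + 55% = 100%.
By spousal attribution (R3), Idris Moreau is treated as also owning Kiran Moreau's interest in Meridian Textiles S.p.A, giving 65% + 15% = 80%.
By spousal attribution (R3), Idris Moreau is treated as also owning Kiran Moreau's interest in Silverbay Shipping BV, giving 45% + 55% = 100%.
Chain via Larkspur Ventures LLC → Harbor Services GmbH (R2): 100% × 27% × 18% = 4.86% of Slate Mining NL.
Chain via Meridian Textiles S.p.A. → Redpoint Holdings Ltd (R2): 80% × 89% × 16% = 11.392% of Slate Mining NL.
Chain via Silverbay Shipping BV → Ridgefield Group plc (R2): 100% × 66% × 16% = 10.56% of Slate Mining NL.
Aggregating (R1): 4.86% + 11.392% + 10.56% = 26.812%.

26.812%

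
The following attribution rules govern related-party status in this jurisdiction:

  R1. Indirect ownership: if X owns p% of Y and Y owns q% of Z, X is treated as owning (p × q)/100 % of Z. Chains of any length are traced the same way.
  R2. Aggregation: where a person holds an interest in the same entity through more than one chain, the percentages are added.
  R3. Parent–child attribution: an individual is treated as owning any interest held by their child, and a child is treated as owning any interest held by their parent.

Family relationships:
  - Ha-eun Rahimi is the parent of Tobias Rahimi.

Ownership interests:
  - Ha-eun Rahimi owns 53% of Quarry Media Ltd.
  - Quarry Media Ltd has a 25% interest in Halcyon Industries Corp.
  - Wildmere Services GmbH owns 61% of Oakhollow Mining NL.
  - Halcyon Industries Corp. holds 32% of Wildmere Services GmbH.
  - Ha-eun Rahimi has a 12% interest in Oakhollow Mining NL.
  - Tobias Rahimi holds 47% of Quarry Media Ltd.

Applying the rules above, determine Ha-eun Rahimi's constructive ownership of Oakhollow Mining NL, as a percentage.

16.88%

By parent–child attribution (R3), Ha-eun Rahimi is treated as also owning Tobias Rahimi's interest in Quarry Media Ltd, giving 53% + 47% = 100%.
Chain via Quarry Media Ltd → Halcyon Industries Corp. → Wildmere Services GmbH (R1): 100% × 25% × 32% × 61% = 4.88% of Oakhollow Mining NL.
Direct interest in Oakhollow Mining NL: 12%.
Aggregating (R2): 4.88% + 12% = 16.88%.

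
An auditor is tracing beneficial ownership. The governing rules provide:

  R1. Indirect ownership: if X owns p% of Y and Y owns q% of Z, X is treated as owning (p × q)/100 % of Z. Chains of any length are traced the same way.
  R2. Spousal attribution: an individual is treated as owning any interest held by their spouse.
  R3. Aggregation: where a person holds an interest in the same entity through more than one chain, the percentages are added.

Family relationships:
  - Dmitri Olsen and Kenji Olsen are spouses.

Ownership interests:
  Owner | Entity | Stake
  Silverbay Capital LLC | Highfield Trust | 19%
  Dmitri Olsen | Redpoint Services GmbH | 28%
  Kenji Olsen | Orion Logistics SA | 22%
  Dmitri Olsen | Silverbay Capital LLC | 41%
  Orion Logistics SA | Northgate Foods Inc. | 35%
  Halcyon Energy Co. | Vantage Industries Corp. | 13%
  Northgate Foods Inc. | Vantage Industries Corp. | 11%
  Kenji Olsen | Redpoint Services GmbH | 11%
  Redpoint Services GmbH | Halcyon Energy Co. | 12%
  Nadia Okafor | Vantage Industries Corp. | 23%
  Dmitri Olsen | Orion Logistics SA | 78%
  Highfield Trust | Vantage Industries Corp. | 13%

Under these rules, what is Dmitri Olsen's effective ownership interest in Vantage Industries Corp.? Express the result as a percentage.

5.4711%

By spousal attribution (R2), Dmitri Olsen is treated as also owning Kenji Olsen's interest in Orion Logistics SA, giving 78% + 22% = 100%.
By spousal attribution (R2), Dmitri Olsen is treated as also owning Kenji Olsen's interest in Redpoint Services GmbH, giving 28% + 11% = 39%.
Chain via Orion Logistics SA → Northgate Foods Inc. (R1): 100% × 35% × 11% = 3.85% of Vantage Industries Corp.
Chain via Silverbay Capital LLC → Highfield Trust (R1): 41% × 19% × 13% = 1.0127% of Vantage Industries Corp.
Chain via Redpoint Services GmbH → Halcyon Energy Co. (R1): 39% × 12% × 13% = 0.6084% of Vantage Industries Corp.
Aggregating (R3): 3.85% + 1.0127% + 0.6084% = 5.4711%.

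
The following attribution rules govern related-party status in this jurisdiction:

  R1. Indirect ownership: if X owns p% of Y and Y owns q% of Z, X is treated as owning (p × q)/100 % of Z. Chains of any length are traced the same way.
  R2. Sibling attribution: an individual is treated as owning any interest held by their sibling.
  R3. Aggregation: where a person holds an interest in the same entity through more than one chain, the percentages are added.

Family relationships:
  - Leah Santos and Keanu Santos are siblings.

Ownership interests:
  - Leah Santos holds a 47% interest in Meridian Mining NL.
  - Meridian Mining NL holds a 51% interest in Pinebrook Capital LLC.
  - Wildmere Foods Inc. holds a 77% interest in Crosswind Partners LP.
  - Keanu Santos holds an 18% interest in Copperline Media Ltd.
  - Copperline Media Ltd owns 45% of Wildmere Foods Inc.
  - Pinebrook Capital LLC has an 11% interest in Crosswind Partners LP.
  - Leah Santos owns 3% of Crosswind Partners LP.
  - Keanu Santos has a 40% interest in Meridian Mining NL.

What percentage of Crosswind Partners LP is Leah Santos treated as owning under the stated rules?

14.1177%

By sibling attribution (R2), Leah Santos is treated as also owning Keanu Santos's interest in Meridian Mining NL, giving 47% + 40% = 87%.
By sibling attribution (R2), Leah Santos is treated as owning Keanu Santos's 18% interest in Copperline Media Ltd.
Chain via Meridian Mining NL → Pinebrook Capital LLC (R1): 87% × 51% × 11% = 4.8807% of Crosswind Partners LP.
Direct interest in Crosswind Partners LP: 3%.
Chain via Copperline Media Ltd → Wildmere Foods Inc. (R1): 18% × 45% × 77% = 6.237% of Crosswind Partners LP.
Aggregating (R3): 4.8807% + 3% + 6.237% = 14.1177%.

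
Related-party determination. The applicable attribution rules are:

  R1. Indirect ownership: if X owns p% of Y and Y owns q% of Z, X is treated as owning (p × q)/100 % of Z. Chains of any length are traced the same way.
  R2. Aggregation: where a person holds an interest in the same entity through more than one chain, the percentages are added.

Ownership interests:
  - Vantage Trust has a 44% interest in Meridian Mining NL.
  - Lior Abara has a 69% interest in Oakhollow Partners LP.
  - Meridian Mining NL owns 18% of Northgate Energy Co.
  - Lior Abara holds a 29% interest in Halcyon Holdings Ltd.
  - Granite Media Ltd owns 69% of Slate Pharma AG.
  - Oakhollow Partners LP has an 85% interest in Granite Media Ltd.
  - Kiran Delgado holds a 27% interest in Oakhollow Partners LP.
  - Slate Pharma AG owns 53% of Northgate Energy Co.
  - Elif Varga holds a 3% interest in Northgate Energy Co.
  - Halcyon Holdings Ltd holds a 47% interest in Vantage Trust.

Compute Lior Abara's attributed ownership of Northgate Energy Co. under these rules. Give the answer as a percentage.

Chain via Oakhollow Partners LP → Granite Media Ltd → Slate Pharma AG (R1): 69% × 85% × 69% × 53% = 21.448305% of Northgate Energy Co.
Chain via Halcyon Holdings Ltd → Vantage Trust → Meridian Mining NL (R1): 29% × 47% × 44% × 18% = 1.079496% of Northgate Energy Co.
Aggregating (R2): 21.448305% + 1.079496% = 22.527801%.

22.527801%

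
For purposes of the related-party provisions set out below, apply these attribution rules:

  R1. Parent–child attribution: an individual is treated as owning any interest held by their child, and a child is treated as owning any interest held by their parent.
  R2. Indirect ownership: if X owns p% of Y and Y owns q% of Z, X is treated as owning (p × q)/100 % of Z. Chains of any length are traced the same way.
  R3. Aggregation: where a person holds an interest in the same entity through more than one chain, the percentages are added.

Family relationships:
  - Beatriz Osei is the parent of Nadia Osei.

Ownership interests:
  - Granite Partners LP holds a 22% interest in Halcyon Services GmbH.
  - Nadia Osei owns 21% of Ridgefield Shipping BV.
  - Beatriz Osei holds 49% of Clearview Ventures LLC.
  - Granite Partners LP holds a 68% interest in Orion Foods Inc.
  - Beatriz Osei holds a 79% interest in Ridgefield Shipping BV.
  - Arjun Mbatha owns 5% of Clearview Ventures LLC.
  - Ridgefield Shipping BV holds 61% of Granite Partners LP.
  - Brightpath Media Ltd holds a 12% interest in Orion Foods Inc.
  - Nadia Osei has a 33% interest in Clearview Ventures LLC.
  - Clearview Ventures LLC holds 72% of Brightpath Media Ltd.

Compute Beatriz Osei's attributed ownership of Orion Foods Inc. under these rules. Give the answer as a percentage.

48.5648%

By parent–child attribution (R1), Beatriz Osei is treated as also owning Nadia Osei's interest in Ridgefield Shipping BV, giving 79% + 21% = 100%.
By parent–child attribution (R1), Beatriz Osei is treated as also owning Nadia Osei's interest in Clearview Ventures LLC, giving 49% + 33% = 82%.
Chain via Ridgefield Shipping BV → Granite Partners LP (R2): 100% × 61% × 68% = 41.48% of Orion Foods Inc.
Chain via Clearview Ventures LLC → Brightpath Media Ltd (R2): 82% × 72% × 12% = 7.0848% of Orion Foods Inc.
Aggregating (R3): 41.48% + 7.0848% = 48.5648%.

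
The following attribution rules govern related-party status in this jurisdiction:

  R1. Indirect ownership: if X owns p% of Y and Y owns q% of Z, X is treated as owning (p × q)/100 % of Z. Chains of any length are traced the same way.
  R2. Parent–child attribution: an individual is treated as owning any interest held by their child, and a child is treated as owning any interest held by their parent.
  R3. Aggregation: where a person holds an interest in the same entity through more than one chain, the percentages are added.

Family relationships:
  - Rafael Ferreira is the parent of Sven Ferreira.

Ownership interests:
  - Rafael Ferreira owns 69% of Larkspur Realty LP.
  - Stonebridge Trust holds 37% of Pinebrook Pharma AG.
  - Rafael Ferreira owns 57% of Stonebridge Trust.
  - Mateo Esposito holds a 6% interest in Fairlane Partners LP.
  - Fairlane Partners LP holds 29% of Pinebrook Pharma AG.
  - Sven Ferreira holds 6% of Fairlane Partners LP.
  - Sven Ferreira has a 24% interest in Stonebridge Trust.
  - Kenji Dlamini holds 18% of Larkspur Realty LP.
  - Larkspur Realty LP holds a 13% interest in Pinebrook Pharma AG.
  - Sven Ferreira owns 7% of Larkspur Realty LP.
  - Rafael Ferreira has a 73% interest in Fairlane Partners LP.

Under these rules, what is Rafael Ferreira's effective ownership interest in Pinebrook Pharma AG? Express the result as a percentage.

By parent–child attribution (R2), Rafael Ferreira is treated as also owning Sven Ferreira's interest in Stonebridge Trust, giving 57% + 24% = 81%.
By parent–child attribution (R2), Rafael Ferreira is treated as also owning Sven Ferreira's interest in Fairlane Partners LP, giving 73% + 6% = 79%.
By parent–child attribution (R2), Rafael Ferreira is treated as also owning Sven Ferreira's interest in Larkspur Realty LP, giving 69% + 7% = 76%.
Chain via Stonebridge Trust (R1): 81% × 37% = 29.97% of Pinebrook Pharma AG.
Chain via Fairlane Partners LP (R1): 79% × 29% = 22.91% of Pinebrook Pharma AG.
Chain via Larkspur Realty LP (R1): 76% × 13% = 9.88% of Pinebrook Pharma AG.
Aggregating (R3): 29.97% + 22.91% + 9.88% = 62.76%.

62.76%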